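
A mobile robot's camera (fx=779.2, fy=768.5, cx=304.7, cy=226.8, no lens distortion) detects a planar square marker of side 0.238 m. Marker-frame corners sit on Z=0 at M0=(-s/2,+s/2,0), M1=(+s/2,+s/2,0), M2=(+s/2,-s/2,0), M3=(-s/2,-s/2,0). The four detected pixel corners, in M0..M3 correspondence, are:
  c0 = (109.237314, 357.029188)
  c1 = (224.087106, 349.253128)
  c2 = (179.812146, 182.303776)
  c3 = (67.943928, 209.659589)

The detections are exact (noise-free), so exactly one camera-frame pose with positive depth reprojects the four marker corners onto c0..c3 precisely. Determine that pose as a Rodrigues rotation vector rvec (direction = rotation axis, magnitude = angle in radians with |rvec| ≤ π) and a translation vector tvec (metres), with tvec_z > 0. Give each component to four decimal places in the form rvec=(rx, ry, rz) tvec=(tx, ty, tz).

rvec=(0.1652, 0.6032, -0.2056) tvec=(-0.2343, 0.0717, 1.1222)

Intrinsics K: fx=779.2, fy=768.5, cx=304.7, cy=226.8
Marker side s = 0.238 m; corners in marker frame (Z=0):
  M0 = (-0.1190, +0.1190, 0)
  M1 = (+0.1190, +0.1190, 0)
  M2 = (+0.1190, -0.1190, 0)
  M3 = (-0.1190, -0.1190, 0)
Detected image corners:
  c0 = (109.237314, 357.029188) px
  c1 = (224.087106, 349.253128) px
  c2 = (179.812146, 182.303776) px
  c3 = (67.943928, 209.659589) px
Planar DLT: solve 8×8 A·h = b for H (H[2,2]=1):
  H  [+401.67273 +191.51684 +142.01502]
  H  [-214.55812 +680.75182 +275.87988]
  H  [-0.51413 +0.08353 +1.00000]
B = K⁻¹H; ‖b₁‖=0.891071, ‖b₂‖=0.891071; λ = 2/(‖b₁‖+‖b₂‖) = 1.122245, sign → tz>0 ⇒ λ=+1.122245
r₁ = λ·B[:,0] = (+0.80413,-0.14304,-0.57698); r₂ = λ·B[:,1] = (+0.23918,+0.96644,+0.09374)
r₃ = r₁×r₂ = (+0.54421,-0.21338,+0.81136); SVD([r₁ r₂ r₃]) → R = UVᵀ:
  R  [+0.80413 +0.23918 +0.54421]
  R  [-0.14304 +0.96644 -0.21338]
  R  [-0.57698 +0.09374 +0.81136]
t = (-0.23431, +0.07167, +1.12225) m
tr R = 2.581935; θ = arccos((tr R − 1)/2) = 0.658408 rad = 37.724°
axis k = ((R−Rᵀ)₃₂, (R−Rᵀ)₁₃, (R−Rᵀ)₂₁) / (2 sinθ) = (+0.250977, +0.916217, -0.312341)
rvec = θ·k = (+0.165245, +0.603244, -0.205648)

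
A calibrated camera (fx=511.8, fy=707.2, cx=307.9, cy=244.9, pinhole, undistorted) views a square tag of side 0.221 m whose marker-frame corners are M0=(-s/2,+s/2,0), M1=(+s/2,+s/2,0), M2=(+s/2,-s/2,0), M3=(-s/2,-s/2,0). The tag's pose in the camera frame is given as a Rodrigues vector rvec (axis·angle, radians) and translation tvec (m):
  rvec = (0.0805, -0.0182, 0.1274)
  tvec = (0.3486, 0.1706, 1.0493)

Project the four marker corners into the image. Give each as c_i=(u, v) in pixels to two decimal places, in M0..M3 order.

Intrinsics K: fx=511.8, fy=707.2, cx=307.9, cy=244.9
Marker side s = 0.221 m; corners in marker frame (Z=0):
  M0 = (-0.1105, +0.1105, 0)
  M1 = (+0.1105, +0.1105, 0)
  M2 = (+0.1105, -0.1105, 0)
  M3 = (-0.1105, -0.1105, 0)
rvec = (0.0805, -0.0182, 0.1274), |rvec| = θ = 0.15180 rad = 8.697°
Rodrigues: sinθ=0.15121, 1−cosθ=0.01150; R = I + sinθ·[k]× + (1−cosθ)·[k]×²:
    [+0.99173 -0.12764 -0.01301]
    [+0.12618 +0.98867 -0.08135]
    [+0.02325 +0.07903 +0.99660]
t = (0.3486, 0.1706, 1.0493) m
M0: Pc = R·M0+t = (+0.22491, +0.26590, +1.05546); u = 511.8·(+0.22491)/1.05546 + 307.9 = 416.9594, v = 707.2·(+0.26590)/1.05546 + 244.9 = 423.0660
M1: Pc = R·M1+t = (+0.44408, +0.29379, +1.06060); u = 511.8·(+0.44408)/1.06060 + 307.9 = 522.1946, v = 707.2·(+0.29379)/1.06060 + 244.9 = 440.7969
M2: Pc = R·M2+t = (+0.47229, +0.07530, +1.04314); u = 511.8·(+0.47229)/1.04314 + 307.9 = 539.6231, v = 707.2·(+0.07530)/1.04314 + 244.9 = 295.9469
M3: Pc = R·M3+t = (+0.25312, +0.04741, +1.03800); u = 511.8·(+0.25312)/1.03800 + 307.9 = 432.7034, v = 707.2·(+0.04741)/1.03800 + 244.9 = 277.2006

c0=(416.96, 423.07) c1=(522.19, 440.80) c2=(539.62, 295.95) c3=(432.70, 277.20)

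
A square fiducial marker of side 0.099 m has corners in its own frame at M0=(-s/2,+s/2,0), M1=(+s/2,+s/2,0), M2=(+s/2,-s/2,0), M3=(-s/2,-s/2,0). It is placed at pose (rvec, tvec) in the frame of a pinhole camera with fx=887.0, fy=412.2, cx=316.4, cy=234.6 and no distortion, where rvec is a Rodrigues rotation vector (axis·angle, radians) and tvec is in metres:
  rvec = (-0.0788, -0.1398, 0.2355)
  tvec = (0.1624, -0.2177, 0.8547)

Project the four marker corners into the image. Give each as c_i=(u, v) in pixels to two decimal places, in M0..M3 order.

Intrinsics K: fx=887.0, fy=412.2, cx=316.4, cy=234.6
Marker side s = 0.099 m; corners in marker frame (Z=0):
  M0 = (-0.0495, +0.0495, 0)
  M1 = (+0.0495, +0.0495, 0)
  M2 = (+0.0495, -0.0495, 0)
  M3 = (-0.0495, -0.0495, 0)
rvec = (-0.0788, -0.1398, 0.2355), |rvec| = θ = 0.28498 rad = 16.328°
Rodrigues: sinθ=0.28114, 1−cosθ=0.04033; R = I + sinθ·[k]× + (1−cosθ)·[k]×²:
    [+0.96275 -0.22685 -0.14713]
    [+0.23780 +0.96937 +0.06139]
    [+0.12870 -0.09409 +0.98721]
t = (0.1624, -0.2177, 0.8547) m
M0: Pc = R·M0+t = (+0.10351, -0.18149, +0.84367); u = 887.0·(+0.10351)/0.84367 + 316.4 = 425.2307, v = 412.2·(-0.18149)/0.84367 + 234.6 = 145.9294
M1: Pc = R·M1+t = (+0.19883, -0.15795, +0.85641); u = 887.0·(+0.19883)/0.85641 + 316.4 = 522.3280, v = 412.2·(-0.15795)/0.85641 + 234.6 = 158.5795
M2: Pc = R·M2+t = (+0.22129, -0.25391, +0.86573); u = 887.0·(+0.22129)/0.86573 + 316.4 = 543.1227, v = 412.2·(-0.25391)/0.86573 + 234.6 = 113.7041
M3: Pc = R·M3+t = (+0.12597, -0.27745, +0.85299); u = 887.0·(+0.12597)/0.85299 + 316.4 = 447.3964, v = 412.2·(-0.27745)/0.85299 + 234.6 = 100.5218

c0=(425.23, 145.93) c1=(522.33, 158.58) c2=(543.12, 113.70) c3=(447.40, 100.52)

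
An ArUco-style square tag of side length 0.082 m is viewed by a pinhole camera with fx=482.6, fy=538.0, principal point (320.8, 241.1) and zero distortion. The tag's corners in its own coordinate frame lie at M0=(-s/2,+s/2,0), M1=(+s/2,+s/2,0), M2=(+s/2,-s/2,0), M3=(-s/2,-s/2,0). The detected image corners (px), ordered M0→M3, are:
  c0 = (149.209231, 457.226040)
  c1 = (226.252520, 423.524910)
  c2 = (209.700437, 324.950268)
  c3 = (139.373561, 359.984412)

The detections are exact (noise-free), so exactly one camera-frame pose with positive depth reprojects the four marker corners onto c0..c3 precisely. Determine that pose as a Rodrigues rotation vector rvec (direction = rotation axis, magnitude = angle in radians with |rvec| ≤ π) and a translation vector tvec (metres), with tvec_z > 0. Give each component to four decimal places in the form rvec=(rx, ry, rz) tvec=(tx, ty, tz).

Intrinsics K: fx=482.6, fy=538.0, cx=320.8, cy=241.1
Marker side s = 0.082 m; corners in marker frame (Z=0):
  M0 = (-0.0410, +0.0410, 0)
  M1 = (+0.0410, +0.0410, 0)
  M2 = (+0.0410, -0.0410, 0)
  M3 = (-0.0410, -0.0410, 0)
Detected image corners:
  c0 = (149.209231, 457.226040) px
  c1 = (226.252520, 423.524910) px
  c2 = (209.700437, 324.950268) px
  c3 = (139.373561, 359.984412) px
Planar DLT: solve 8×8 A·h = b for H (H[2,2]=1):
  H  [+802.09626 -24.35072 +180.06811]
  H  [-624.30008 +795.40655 +389.74711]
  H  [-0.52333 -1.01788 +1.00000]
B = K⁻¹H; ‖b₁‖=2.273953, ‖b₂‖=2.273953; λ = 2/(‖b₁‖+‖b₂‖) = 0.439763, sign → tz>0 ⇒ λ=+0.439763
r₁ = λ·B[:,0] = (+0.88388,-0.40717,-0.23014); r₂ = λ·B[:,1] = (+0.27536,+0.85077,-0.44763)
r₃ = r₁×r₂ = (+0.37806,+0.33228,+0.86410); SVD([r₁ r₂ r₃]) → R = UVᵀ:
  R  [+0.88388 +0.27536 +0.37806]
  R  [-0.40717 +0.85077 +0.33228]
  R  [-0.23014 -0.44763 +0.86410]
t = (-0.12824, +0.12150, +0.43976) m
tr R = 2.598748; θ = arccos((tr R − 1)/2) = 0.644544 rad = 36.930°
axis k = ((R−Rᵀ)₃₂, (R−Rᵀ)₁₃, (R−Rᵀ)₂₁) / (2 sinθ) = (-0.649018, +0.506129, -0.567987)
rvec = θ·k = (-0.418320, +0.326222, -0.366092)

rvec=(-0.4183, 0.3262, -0.3661) tvec=(-0.1282, 0.1215, 0.4398)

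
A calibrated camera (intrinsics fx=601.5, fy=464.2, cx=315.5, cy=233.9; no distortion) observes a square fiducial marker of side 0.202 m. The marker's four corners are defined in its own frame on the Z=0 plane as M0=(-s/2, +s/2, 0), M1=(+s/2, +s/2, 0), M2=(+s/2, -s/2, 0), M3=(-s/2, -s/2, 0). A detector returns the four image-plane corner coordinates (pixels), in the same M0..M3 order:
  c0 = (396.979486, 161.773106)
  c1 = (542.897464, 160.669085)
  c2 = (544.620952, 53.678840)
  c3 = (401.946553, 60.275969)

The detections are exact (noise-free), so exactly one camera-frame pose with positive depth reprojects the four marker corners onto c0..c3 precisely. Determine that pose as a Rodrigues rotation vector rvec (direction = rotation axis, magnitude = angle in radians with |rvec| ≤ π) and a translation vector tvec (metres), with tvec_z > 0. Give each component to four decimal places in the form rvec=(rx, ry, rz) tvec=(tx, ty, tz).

rvec=(-0.1078, 0.2311, 0.0388) tvec=(0.2229, -0.2348, 0.8696)

Intrinsics K: fx=601.5, fy=464.2, cx=315.5, cy=233.9
Marker side s = 0.202 m; corners in marker frame (Z=0):
  M0 = (-0.1010, +0.1010, 0)
  M1 = (+0.1010, +0.1010, 0)
  M2 = (+0.1010, -0.1010, 0)
  M3 = (-0.1010, -0.1010, 0)
Detected image corners:
  c0 = (396.979486, 161.773106) px
  c1 = (542.897464, 160.669085) px
  c2 = (544.620952, 53.678840) px
  c3 = (401.946553, 60.275969) px
Planar DLT: solve 8×8 A·h = b for H (H[2,2]=1):
  H  [+589.16952 -72.15647 +469.69843]
  H  [-48.15700 +502.88231 +108.53264]
  H  [-0.26520 -0.11743 +1.00000]
B = K⁻¹H; ‖b₁‖=1.150002, ‖b₂‖=1.150002; λ = 2/(‖b₁‖+‖b₂‖) = 0.869564, sign → tz>0 ⇒ λ=+0.869564
r₁ = λ·B[:,0] = (+0.97270,+0.02599,-0.23061); r₂ = λ·B[:,1] = (-0.05075,+0.99348,-0.10211)
r₃ = r₁×r₂ = (+0.22645,+0.11103,+0.96767); SVD([r₁ r₂ r₃]) → R = UVᵀ:
  R  [+0.97270 -0.05075 +0.22645]
  R  [+0.02599 +0.99348 +0.11103]
  R  [-0.23061 -0.10211 +0.96767]
t = (+0.22292, -0.23484, +0.86956) m
tr R = 2.933850; θ = arccos((tr R − 1)/2) = 0.257912 rad = 14.777°
axis k = ((R−Rᵀ)₃₂, (R−Rᵀ)₁₃, (R−Rᵀ)₂₁) / (2 sinθ) = (-0.417820, +0.895988, +0.150441)
rvec = θ·k = (-0.107761, +0.231086, +0.038800)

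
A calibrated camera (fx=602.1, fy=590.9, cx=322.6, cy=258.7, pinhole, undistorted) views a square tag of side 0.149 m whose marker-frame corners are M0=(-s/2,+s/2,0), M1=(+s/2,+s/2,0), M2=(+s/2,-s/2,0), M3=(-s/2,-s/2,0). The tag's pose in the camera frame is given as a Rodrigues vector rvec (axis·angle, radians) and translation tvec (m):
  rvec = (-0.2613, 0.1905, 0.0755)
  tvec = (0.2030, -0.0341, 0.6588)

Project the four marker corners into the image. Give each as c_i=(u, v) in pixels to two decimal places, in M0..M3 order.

Intrinsics K: fx=602.1, fy=590.9, cx=322.6, cy=258.7
Marker side s = 0.149 m; corners in marker frame (Z=0):
  M0 = (-0.0745, +0.0745, 0)
  M1 = (+0.0745, +0.0745, 0)
  M2 = (+0.0745, -0.0745, 0)
  M3 = (-0.0745, -0.0745, 0)
rvec = (-0.2613, 0.1905, 0.0755), |rvec| = θ = 0.33207 rad = 19.026°
Rodrigues: sinθ=0.32600, 1−cosθ=0.05463; R = I + sinθ·[k]× + (1−cosθ)·[k]×²:
    [+0.97920 -0.09878 +0.17724]
    [+0.04946 +0.96335 +0.26365]
    [-0.19679 -0.24940 +0.94819]
t = (0.2030, -0.0341, 0.6588) m
M0: Pc = R·M0+t = (+0.12269, +0.03398, +0.65488); u = 602.1·(+0.12269)/0.65488 + 322.6 = 435.4023, v = 590.9·(+0.03398)/0.65488 + 258.7 = 289.3646
M1: Pc = R·M1+t = (+0.26859, +0.04135, +0.62556); u = 602.1·(+0.26859)/0.62556 + 322.6 = 581.1187, v = 590.9·(+0.04135)/0.62556 + 258.7 = 297.7630
M2: Pc = R·M2+t = (+0.28331, -0.10218, +0.66272); u = 602.1·(+0.28331)/0.66272 + 322.6 = 579.9949, v = 590.9·(-0.10218)/0.66272 + 258.7 = 167.5890
M3: Pc = R·M3+t = (+0.13741, -0.10955, +0.69204); u = 602.1·(+0.13741)/0.69204 + 322.6 = 442.1506, v = 590.9·(-0.10955)/0.69204 + 258.7 = 165.1570

c0=(435.40, 289.36) c1=(581.12, 297.76) c2=(579.99, 167.59) c3=(442.15, 165.16)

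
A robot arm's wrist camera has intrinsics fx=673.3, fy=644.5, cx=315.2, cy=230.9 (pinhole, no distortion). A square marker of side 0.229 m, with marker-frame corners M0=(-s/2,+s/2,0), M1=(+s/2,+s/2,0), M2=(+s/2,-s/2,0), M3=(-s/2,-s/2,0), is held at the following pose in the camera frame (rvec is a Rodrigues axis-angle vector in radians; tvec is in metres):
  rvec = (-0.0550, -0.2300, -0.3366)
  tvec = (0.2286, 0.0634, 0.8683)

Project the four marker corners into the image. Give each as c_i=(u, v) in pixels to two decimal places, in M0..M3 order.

c0=(444.79, 390.57) c1=(595.54, 328.01) c2=(537.11, 172.48) c3=(383.30, 224.95)

Intrinsics K: fx=673.3, fy=644.5, cx=315.2, cy=230.9
Marker side s = 0.229 m; corners in marker frame (Z=0):
  M0 = (-0.1145, +0.1145, 0)
  M1 = (+0.1145, +0.1145, 0)
  M2 = (+0.1145, -0.1145, 0)
  M3 = (-0.1145, -0.1145, 0)
rvec = (-0.0550, -0.2300, -0.3366), |rvec| = θ = 0.41137 rad = 23.570°
Rodrigues: sinθ=0.39986, 1−cosθ=0.08343; R = I + sinθ·[k]× + (1−cosθ)·[k]×²:
    [+0.91807 +0.33342 -0.21444]
    [-0.32095 +0.94265 +0.09163]
    [+0.23269 -0.01530 +0.97243]
t = (0.2286, 0.0634, 0.8683) m
M0: Pc = R·M0+t = (+0.16166, +0.20808, +0.83991); u = 673.3·(+0.16166)/0.83991 + 315.2 = 444.7916, v = 644.5·(+0.20808)/0.83991 + 230.9 = 390.5719
M1: Pc = R·M1+t = (+0.37190, +0.13459, +0.89319); u = 673.3·(+0.37190)/0.89319 + 315.2 = 595.5397, v = 644.5·(+0.13459)/0.89319 + 230.9 = 328.0124
M2: Pc = R·M2+t = (+0.29554, -0.08128, +0.89669); u = 673.3·(+0.29554)/0.89669 + 315.2 = 537.1129, v = 644.5·(-0.08128)/0.89669 + 230.9 = 172.4781
M3: Pc = R·M3+t = (+0.08530, -0.00779, +0.84341); u = 673.3·(+0.08530)/0.84341 + 315.2 = 383.2994, v = 644.5·(-0.00779)/0.84341 + 230.9 = 224.9510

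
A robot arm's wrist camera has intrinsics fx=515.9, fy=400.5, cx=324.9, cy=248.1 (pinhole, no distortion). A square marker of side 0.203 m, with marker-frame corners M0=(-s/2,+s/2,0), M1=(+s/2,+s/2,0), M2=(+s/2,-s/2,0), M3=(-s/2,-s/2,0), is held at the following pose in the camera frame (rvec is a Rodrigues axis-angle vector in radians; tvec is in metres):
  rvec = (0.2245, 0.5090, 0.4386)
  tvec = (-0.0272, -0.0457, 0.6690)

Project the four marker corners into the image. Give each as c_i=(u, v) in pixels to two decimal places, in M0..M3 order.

c0=(226.32, 246.77) c1=(338.23, 303.13) c2=(400.96, 188.19) c3=(270.72, 140.98)

Intrinsics K: fx=515.9, fy=400.5, cx=324.9, cy=248.1
Marker side s = 0.203 m; corners in marker frame (Z=0):
  M0 = (-0.1015, +0.1015, 0)
  M1 = (+0.1015, +0.1015, 0)
  M2 = (+0.1015, -0.1015, 0)
  M3 = (-0.1015, -0.1015, 0)
rvec = (0.2245, 0.5090, 0.4386), |rvec| = θ = 0.70841 rad = 40.589°
Rodrigues: sinθ=0.65063, 1−cosθ=0.24061; R = I + sinθ·[k]× + (1−cosθ)·[k]×²:
    [+0.78356 -0.34804 +0.51469]
    [+0.45761 +0.88361 -0.09916]
    [-0.42027 +0.31322 +0.85162]
t = (-0.0272, -0.0457, 0.6690) m
M0: Pc = R·M0+t = (-0.14206, -0.00246, +0.74345); u = 515.9·(-0.14206)/0.74345 + 324.9 = 226.3227, v = 400.5·(-0.00246)/0.74345 + 248.1 = 246.7741
M1: Pc = R·M1+t = (+0.01701, +0.09043, +0.65813); u = 515.9·(+0.01701)/0.65813 + 324.9 = 338.2301, v = 400.5·(+0.09043)/0.65813 + 248.1 = 303.1323
M2: Pc = R·M2+t = (+0.08766, -0.08894, +0.59455); u = 515.9·(+0.08766)/0.59455 + 324.9 = 400.9613, v = 400.5·(-0.08894)/0.59455 + 248.1 = 188.1892
M3: Pc = R·M3+t = (-0.07141, -0.18183, +0.67987); u = 515.9·(-0.07141)/0.67987 + 324.9 = 270.7159, v = 400.5·(-0.18183)/0.67987 + 248.1 = 140.9843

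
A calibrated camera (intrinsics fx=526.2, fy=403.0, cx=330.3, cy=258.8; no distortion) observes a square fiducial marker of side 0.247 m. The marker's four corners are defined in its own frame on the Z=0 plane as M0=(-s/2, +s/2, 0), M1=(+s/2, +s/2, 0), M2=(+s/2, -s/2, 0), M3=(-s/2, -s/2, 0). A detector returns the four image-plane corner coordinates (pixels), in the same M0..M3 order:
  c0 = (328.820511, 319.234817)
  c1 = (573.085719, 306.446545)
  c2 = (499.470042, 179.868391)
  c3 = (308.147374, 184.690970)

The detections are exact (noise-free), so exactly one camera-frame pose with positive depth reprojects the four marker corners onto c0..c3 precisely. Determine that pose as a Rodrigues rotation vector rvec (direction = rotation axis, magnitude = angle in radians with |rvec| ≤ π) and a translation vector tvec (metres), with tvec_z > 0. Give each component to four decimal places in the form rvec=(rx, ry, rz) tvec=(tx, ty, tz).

rvec=(-0.6541, -0.0844, -0.0849) tvec=(0.1082, -0.0287, 0.5901)

Intrinsics K: fx=526.2, fy=403.0, cx=330.3, cy=258.8
Marker side s = 0.247 m; corners in marker frame (Z=0):
  M0 = (-0.1235, +0.1235, 0)
  M1 = (+0.1235, +0.1235, 0)
  M2 = (+0.1235, -0.1235, 0)
  M3 = (-0.1235, -0.1235, 0)
Detected image corners:
  c0 = (328.820511, 319.234817) px
  c1 = (573.085719, 306.446545) px
  c2 = (499.470042, 179.868391) px
  c3 = (308.147374, 184.690970) px
Planar DLT: solve 8×8 A·h = b for H (H[2,2]=1):
  H  [+944.31004 -243.85369 +426.79806]
  H  [+10.46172 +275.05520 +239.21831]
  H  [+0.17804 -1.02269 +1.00000]
B = K⁻¹H; ‖b₁‖=1.694527, ‖b₂‖=1.694527; λ = 2/(‖b₁‖+‖b₂‖) = 0.590135, sign → tz>0 ⇒ λ=+0.590135
r₁ = λ·B[:,0] = (+0.99310,-0.05215,+0.10507); r₂ = λ·B[:,1] = (+0.10535,+0.79035,-0.60353)
r₃ = r₁×r₂ = (-0.05156,+0.61043,+0.79039); SVD([r₁ r₂ r₃]) → R = UVᵀ:
  R  [+0.99310 +0.10535 -0.05156]
  R  [-0.05215 +0.79035 +0.61043]
  R  [+0.10507 -0.60353 +0.79039]
t = (+0.10822, -0.02867, +0.59014) m
tr R = 2.573841; θ = arccos((tr R − 1)/2) = 0.664994 rad = 38.101°
axis k = ((R−Rᵀ)₃₂, (R−Rᵀ)₁₃, (R−Rᵀ)₂₁) / (2 sinθ) = (-0.983668, -0.126917, -0.127628)
rvec = θ·k = (-0.654134, -0.084399, -0.084872)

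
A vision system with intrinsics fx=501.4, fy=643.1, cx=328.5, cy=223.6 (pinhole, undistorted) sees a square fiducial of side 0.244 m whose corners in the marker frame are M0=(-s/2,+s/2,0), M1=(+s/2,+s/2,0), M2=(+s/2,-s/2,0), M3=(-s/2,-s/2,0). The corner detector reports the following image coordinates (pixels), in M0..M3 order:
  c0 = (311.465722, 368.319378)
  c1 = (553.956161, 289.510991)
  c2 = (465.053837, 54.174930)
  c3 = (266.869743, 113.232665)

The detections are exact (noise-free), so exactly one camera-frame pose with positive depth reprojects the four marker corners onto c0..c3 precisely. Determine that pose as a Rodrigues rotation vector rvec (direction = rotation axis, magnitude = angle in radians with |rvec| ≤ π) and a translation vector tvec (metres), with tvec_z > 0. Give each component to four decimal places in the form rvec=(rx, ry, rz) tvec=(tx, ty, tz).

Intrinsics K: fx=501.4, fy=643.1, cx=328.5, cy=223.6
Marker side s = 0.244 m; corners in marker frame (Z=0):
  M0 = (-0.1220, +0.1220, 0)
  M1 = (+0.1220, +0.1220, 0)
  M2 = (+0.1220, -0.1220, 0)
  M3 = (-0.1220, -0.1220, 0)
Detected image corners:
  c0 = (311.465722, 368.319378) px
  c1 = (553.956161, 289.510991) px
  c2 = (465.053837, 54.174930) px
  c3 = (266.869743, 113.232665) px
Planar DLT: solve 8×8 A·h = b for H (H[2,2]=1):
  H  [+929.81127 -65.50577 +397.08808]
  H  [-259.59403 +828.82483 +193.19002]
  H  [+0.09071 -0.85159 +1.00000]
B = K⁻¹H; ‖b₁‖=1.849232, ‖b₂‖=1.849232; λ = 2/(‖b₁‖+‖b₂‖) = 0.540765, sign → tz>0 ⇒ λ=+0.540765
r₁ = λ·B[:,0] = (+0.97067,-0.23534,+0.04905); r₂ = λ·B[:,1] = (+0.23106,+0.85705,-0.46051)
r₃ = r₁×r₂ = (+0.06634,+0.45834,+0.88630); SVD([r₁ r₂ r₃]) → R = UVᵀ:
  R  [+0.97067 +0.23106 +0.06634]
  R  [-0.23534 +0.85705 +0.45834]
  R  [+0.04905 -0.46051 +0.88630]
t = (+0.07397, -0.02557, +0.54077) m
tr R = 2.714023; θ = arccos((tr R − 1)/2) = 0.541354 rad = 31.017°
axis k = ((R−Rᵀ)₃₂, (R−Rᵀ)₁₃, (R−Rᵀ)₂₁) / (2 sinθ) = (-0.891577, +0.016774, -0.452558)
rvec = θ·k = (-0.482659, +0.009080, -0.244994)

rvec=(-0.4827, 0.0091, -0.2450) tvec=(0.0740, -0.0256, 0.5408)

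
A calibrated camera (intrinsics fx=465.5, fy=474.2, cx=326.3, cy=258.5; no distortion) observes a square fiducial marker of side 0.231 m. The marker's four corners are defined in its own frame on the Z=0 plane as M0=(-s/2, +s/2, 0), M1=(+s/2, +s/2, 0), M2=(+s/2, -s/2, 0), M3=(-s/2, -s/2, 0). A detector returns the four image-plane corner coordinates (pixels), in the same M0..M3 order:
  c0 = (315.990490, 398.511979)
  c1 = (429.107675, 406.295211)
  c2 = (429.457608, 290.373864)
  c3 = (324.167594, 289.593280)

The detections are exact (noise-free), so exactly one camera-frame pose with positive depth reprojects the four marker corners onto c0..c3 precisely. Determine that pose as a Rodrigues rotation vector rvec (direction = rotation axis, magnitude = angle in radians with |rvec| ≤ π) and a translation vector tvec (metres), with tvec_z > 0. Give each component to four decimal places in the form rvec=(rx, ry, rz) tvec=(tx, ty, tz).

rvec=(-0.3273, 0.2543, 0.0324) tvec=(0.0986, 0.1768, 0.9799)

Intrinsics K: fx=465.5, fy=474.2, cx=326.3, cy=258.5
Marker side s = 0.231 m; corners in marker frame (Z=0):
  M0 = (-0.1155, +0.1155, 0)
  M1 = (+0.1155, +0.1155, 0)
  M2 = (+0.1155, -0.1155, 0)
  M3 = (-0.1155, -0.1155, 0)
Detected image corners:
  c0 = (315.990490, 398.511979) px
  c1 = (429.107675, 406.295211) px
  c2 = (429.457608, 290.373864) px
  c3 = (324.167594, 289.593280) px
Planar DLT: solve 8×8 A·h = b for H (H[2,2]=1):
  H  [+375.65337 -138.98319 +373.13609]
  H  [-71.15293 +375.31884 +344.05024]
  H  [-0.25745 -0.32033 +1.00000]
B = K⁻¹H; ‖b₁‖=1.020511, ‖b₂‖=1.020511; λ = 2/(‖b₁‖+‖b₂‖) = 0.979901, sign → tz>0 ⇒ λ=+0.979901
r₁ = λ·B[:,0] = (+0.96761,-0.00951,-0.25228); r₂ = λ·B[:,1] = (-0.07254,+0.94668,-0.31389)
r₃ = r₁×r₂ = (+0.24181,+0.32203,+0.91533); SVD([r₁ r₂ r₃]) → R = UVᵀ:
  R  [+0.96761 -0.07254 +0.24181]
  R  [-0.00951 +0.94668 +0.32203]
  R  [-0.25228 -0.31389 +0.91533]
t = (+0.09859, +0.17678, +0.97990) m
tr R = 2.829619; θ = arccos((tr R − 1)/2) = 0.415760 rad = 23.821°
axis k = ((R−Rᵀ)₃₂, (R−Rᵀ)₁₃, (R−Rᵀ)₂₁) / (2 sinθ) = (-0.787254, +0.611672, +0.078028)
rvec = θ·k = (-0.327309, +0.254309, +0.032441)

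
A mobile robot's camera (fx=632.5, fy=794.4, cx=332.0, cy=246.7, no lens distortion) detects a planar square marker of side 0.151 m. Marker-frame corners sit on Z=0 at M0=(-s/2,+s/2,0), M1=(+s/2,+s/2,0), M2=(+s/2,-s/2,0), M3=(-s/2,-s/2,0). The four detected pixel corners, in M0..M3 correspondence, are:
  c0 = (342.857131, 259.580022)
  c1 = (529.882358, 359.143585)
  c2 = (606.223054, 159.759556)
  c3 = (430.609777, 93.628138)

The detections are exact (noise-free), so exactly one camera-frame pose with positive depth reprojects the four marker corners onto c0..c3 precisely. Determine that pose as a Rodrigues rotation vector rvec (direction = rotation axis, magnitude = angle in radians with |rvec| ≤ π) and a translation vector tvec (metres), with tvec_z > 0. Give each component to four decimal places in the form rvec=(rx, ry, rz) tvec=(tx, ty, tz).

Intrinsics K: fx=632.5, fy=794.4, cx=332.0, cy=246.7
Marker side s = 0.151 m; corners in marker frame (Z=0):
  M0 = (-0.0755, +0.0755, 0)
  M1 = (+0.0755, +0.0755, 0)
  M2 = (+0.0755, -0.0755, 0)
  M3 = (-0.0755, -0.0755, 0)
Detected image corners:
  c0 = (342.857131, 259.580022) px
  c1 = (529.882358, 359.143585) px
  c2 = (606.223054, 159.759556) px
  c3 = (430.609777, 93.628138) px
Planar DLT: solve 8×8 A·h = b for H (H[2,2]=1):
  H  [+793.28373 -928.12160 +474.06367]
  H  [+356.89842 +1028.00844 +209.85036]
  H  [-0.84882 -0.80090 +1.00000]
B = K⁻¹H; ‖b₁‖=2.029243, ‖b₂‖=2.029243; λ = 2/(‖b₁‖+‖b₂‖) = 0.492794, sign → tz>0 ⇒ λ=+0.492794
r₁ = λ·B[:,0] = (+0.83763,+0.35130,-0.41829); r₂ = λ·B[:,1] = (-0.51595,+0.76028,-0.39468)
r₃ = r₁×r₂ = (+0.17937,+0.54641,+0.81808); SVD([r₁ r₂ r₃]) → R = UVᵀ:
  R  [+0.83763 -0.51595 +0.17937]
  R  [+0.35130 +0.76028 +0.54641]
  R  [-0.41829 -0.39468 +0.81808]
t = (+0.11068, -0.02286, +0.49279) m
tr R = 2.415987; θ = arccos((tr R − 1)/2) = 0.784143 rad = 44.928°
axis k = ((R−Rᵀ)₃₂, (R−Rᵀ)₁₃, (R−Rᵀ)₂₁) / (2 sinθ) = (-0.666290, +0.423143, +0.614009)
rvec = θ·k = (-0.522467, +0.331805, +0.481471)

rvec=(-0.5225, 0.3318, 0.4815) tvec=(0.1107, -0.0229, 0.4928)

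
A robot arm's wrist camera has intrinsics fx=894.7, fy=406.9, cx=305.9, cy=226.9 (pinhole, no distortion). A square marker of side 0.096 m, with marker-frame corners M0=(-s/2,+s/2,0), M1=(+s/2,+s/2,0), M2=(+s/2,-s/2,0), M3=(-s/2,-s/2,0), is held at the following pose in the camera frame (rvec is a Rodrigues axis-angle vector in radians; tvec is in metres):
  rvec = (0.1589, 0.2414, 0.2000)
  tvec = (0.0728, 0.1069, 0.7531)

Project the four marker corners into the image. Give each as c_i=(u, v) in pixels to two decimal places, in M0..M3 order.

Intrinsics K: fx=894.7, fy=406.9, cx=305.9, cy=226.9
Marker side s = 0.096 m; corners in marker frame (Z=0):
  M0 = (-0.0480, +0.0480, 0)
  M1 = (+0.0480, +0.0480, 0)
  M2 = (+0.0480, -0.0480, 0)
  M3 = (-0.0480, -0.0480, 0)
rvec = (0.1589, 0.2414, 0.2000), |rvec| = θ = 0.35146 rad = 20.137°
Rodrigues: sinθ=0.34427, 1−cosθ=0.06113; R = I + sinθ·[k]× + (1−cosθ)·[k]×²:
    [+0.95137 -0.17693 +0.25219]
    [+0.21489 +0.96771 -0.13176]
    [-0.22073 +0.17954 +0.95867]
t = (0.0728, 0.1069, 0.7531) m
M0: Pc = R·M0+t = (+0.01864, +0.14304, +0.77231); u = 894.7·(+0.01864)/0.77231 + 305.9 = 327.4961, v = 406.9·(+0.14304)/0.77231 + 226.9 = 302.2594
M1: Pc = R·M1+t = (+0.10997, +0.16366, +0.75112); u = 894.7·(+0.10997)/0.75112 + 305.9 = 436.8946, v = 406.9·(+0.16366)/0.75112 + 226.9 = 315.5609
M2: Pc = R·M2+t = (+0.12696, +0.07076, +0.73389); u = 894.7·(+0.12696)/0.73389 + 305.9 = 460.6777, v = 406.9·(+0.07076)/0.73389 + 226.9 = 266.1351
M3: Pc = R·M3+t = (+0.03563, +0.05014, +0.75508); u = 894.7·(+0.03563)/0.75508 + 305.9 = 348.1146, v = 406.9·(+0.05014)/0.75508 + 226.9 = 253.9171

c0=(327.50, 302.26) c1=(436.89, 315.56) c2=(460.68, 266.14) c3=(348.11, 253.92)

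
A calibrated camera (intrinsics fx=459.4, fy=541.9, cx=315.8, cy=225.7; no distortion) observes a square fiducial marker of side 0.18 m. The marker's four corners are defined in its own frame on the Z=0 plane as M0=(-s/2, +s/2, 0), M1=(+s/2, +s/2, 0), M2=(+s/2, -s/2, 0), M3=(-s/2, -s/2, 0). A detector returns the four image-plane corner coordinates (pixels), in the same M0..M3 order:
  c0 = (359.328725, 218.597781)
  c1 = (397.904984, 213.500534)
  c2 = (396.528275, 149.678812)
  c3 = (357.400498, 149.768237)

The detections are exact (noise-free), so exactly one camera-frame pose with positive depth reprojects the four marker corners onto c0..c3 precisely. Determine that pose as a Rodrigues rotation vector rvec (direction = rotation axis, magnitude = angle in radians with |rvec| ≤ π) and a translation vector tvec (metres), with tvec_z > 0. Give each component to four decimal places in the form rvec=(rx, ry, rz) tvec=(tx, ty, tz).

rvec=(0.0725, -0.6767, -0.0704) tvec=(0.2016, -0.1163, 1.4760)

Intrinsics K: fx=459.4, fy=541.9, cx=315.8, cy=225.7
Marker side s = 0.18 m; corners in marker frame (Z=0):
  M0 = (-0.0900, +0.0900, 0)
  M1 = (+0.0900, +0.0900, 0)
  M2 = (+0.0900, -0.0900, 0)
  M3 = (-0.0900, -0.0900, 0)
Detected image corners:
  c0 = (359.328725, 218.597781) px
  c1 = (397.904984, 213.500534) px
  c2 = (396.528275, 149.678812) px
  c3 = (357.400498, 149.768237) px
Planar DLT: solve 8×8 A·h = b for H (H[2,2]=1):
  H  [+375.20571 +32.13757 +378.53268]
  H  [+62.66623 +379.08921 +183.01894]
  H  [+0.42185 +0.06092 +1.00000]
B = K⁻¹H; ‖b₁‖=0.677511, ‖b₂‖=0.677511; λ = 2/(‖b₁‖+‖b₂‖) = 1.475990, sign → tz>0 ⇒ λ=+1.475990
r₁ = λ·B[:,0] = (+0.77747,-0.08864,+0.62264); r₂ = λ·B[:,1] = (+0.04144,+0.99509,+0.08992)
r₃ = r₁×r₂ = (-0.62755,-0.04411,+0.77732); SVD([r₁ r₂ r₃]) → R = UVᵀ:
  R  [+0.77747 +0.04144 -0.62755]
  R  [-0.08864 +0.99509 -0.04411]
  R  [+0.62264 +0.08992 +0.77732]
t = (+0.20155, -0.11625, +1.47599) m
tr R = 2.549881; θ = arccos((tr R − 1)/2) = 0.684175 rad = 39.200°
axis k = ((R−Rᵀ)₃₂, (R−Rᵀ)₁₃, (R−Rᵀ)₂₁) / (2 sinθ) = (+0.106026, -0.989024, -0.102909)
rvec = θ·k = (+0.072541, -0.676666, -0.070408)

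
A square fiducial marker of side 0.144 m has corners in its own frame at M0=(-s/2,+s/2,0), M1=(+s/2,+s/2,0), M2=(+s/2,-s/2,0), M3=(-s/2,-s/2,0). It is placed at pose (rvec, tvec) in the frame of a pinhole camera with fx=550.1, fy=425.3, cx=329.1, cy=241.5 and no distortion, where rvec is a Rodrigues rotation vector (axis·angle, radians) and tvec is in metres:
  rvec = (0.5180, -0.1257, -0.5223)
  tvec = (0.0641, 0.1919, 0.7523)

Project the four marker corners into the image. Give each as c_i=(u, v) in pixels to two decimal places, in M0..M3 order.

c0=(352.78, 393.27) c1=(439.59, 354.31) c2=(401.58, 302.19) c3=(306.12, 345.24)

Intrinsics K: fx=550.1, fy=425.3, cx=329.1, cy=241.5
Marker side s = 0.144 m; corners in marker frame (Z=0):
  M0 = (-0.0720, +0.0720, 0)
  M1 = (+0.0720, +0.0720, 0)
  M2 = (+0.0720, -0.0720, 0)
  M3 = (-0.0720, -0.0720, 0)
rvec = (0.5180, -0.1257, -0.5223), |rvec| = θ = 0.74627 rad = 42.758°
Rodrigues: sinθ=0.67891, 1−cosθ=0.26578; R = I + sinθ·[k]× + (1−cosθ)·[k]×²:
    [+0.86227 +0.44408 -0.24347]
    [-0.50623 +0.74177 -0.43991]
    [-0.01476 +0.50257 +0.86441]
t = (0.0641, 0.1919, 0.7523) m
M0: Pc = R·M0+t = (+0.03399, +0.28176, +0.78955); u = 550.1·(+0.03399)/0.78955 + 329.1 = 352.7817, v = 425.3·(+0.28176)/0.78955 + 241.5 = 393.2711
M1: Pc = R·M1+t = (+0.15816, +0.20886, +0.78742); u = 550.1·(+0.15816)/0.78742 + 329.1 = 439.5902, v = 425.3·(+0.20886)/0.78742 + 241.5 = 354.3082
M2: Pc = R·M2+t = (+0.09421, +0.10204, +0.71505); u = 550.1·(+0.09421)/0.71505 + 329.1 = 401.5772, v = 425.3·(+0.10204)/0.71505 + 241.5 = 302.1943
M3: Pc = R·M3+t = (-0.02996, +0.17494, +0.71718); u = 550.1·(-0.02996)/0.71718 + 329.1 = 306.1216, v = 425.3·(+0.17494)/0.71718 + 241.5 = 345.2434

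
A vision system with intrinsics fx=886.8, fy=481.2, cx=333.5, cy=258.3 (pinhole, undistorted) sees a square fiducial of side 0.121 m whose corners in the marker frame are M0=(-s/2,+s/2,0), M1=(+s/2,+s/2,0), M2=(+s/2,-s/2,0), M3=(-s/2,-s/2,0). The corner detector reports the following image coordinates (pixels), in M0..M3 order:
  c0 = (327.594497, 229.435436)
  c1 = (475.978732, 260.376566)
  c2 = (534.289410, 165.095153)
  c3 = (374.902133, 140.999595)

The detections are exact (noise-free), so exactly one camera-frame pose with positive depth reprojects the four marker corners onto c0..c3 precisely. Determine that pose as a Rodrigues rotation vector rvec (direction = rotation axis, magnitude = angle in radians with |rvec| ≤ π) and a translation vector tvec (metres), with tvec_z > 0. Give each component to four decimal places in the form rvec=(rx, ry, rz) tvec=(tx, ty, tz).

rvec=(0.1401, 0.4921, 0.3307) tvec=(0.0626, -0.0750, 0.6117)

Intrinsics K: fx=886.8, fy=481.2, cx=333.5, cy=258.3
Marker side s = 0.121 m; corners in marker frame (Z=0):
  M0 = (-0.0605, +0.0605, 0)
  M1 = (+0.0605, +0.0605, 0)
  M2 = (+0.0605, -0.0605, 0)
  M3 = (-0.0605, -0.0605, 0)
Detected image corners:
  c0 = (327.594497, 229.435436) px
  c1 = (475.978732, 260.376566) px
  c2 = (534.289410, 165.095153) px
  c3 = (374.902133, 140.999595) px
Planar DLT: solve 8×8 A·h = b for H (H[2,2]=1):
  H  [+962.96733 -287.08639 +424.29440]
  H  [+84.94933 +826.41565 +199.33455]
  H  [-0.71900 +0.34418 +1.00000]
B = K⁻¹H; ‖b₁‖=1.634887, ‖b₂‖=1.634887; λ = 2/(‖b₁‖+‖b₂‖) = 0.611663, sign → tz>0 ⇒ λ=+0.611663
r₁ = λ·B[:,0] = (+0.82959,+0.34405,-0.43979); r₂ = λ·B[:,1] = (-0.27719,+0.93747,+0.21052)
r₃ = r₁×r₂ = (+0.48472,-0.05274,+0.87308); SVD([r₁ r₂ r₃]) → R = UVᵀ:
  R  [+0.82959 -0.27719 +0.48472]
  R  [+0.34405 +0.93747 -0.05274]
  R  [-0.43979 +0.21052 +0.87308]
t = (+0.06262, -0.07495, +0.61166) m
tr R = 2.640138; θ = arccos((tr R − 1)/2) = 0.609264 rad = 34.908°
axis k = ((R−Rᵀ)₃₂, (R−Rᵀ)₁₃, (R−Rᵀ)₂₁) / (2 sinθ) = (+0.230022, +0.807756, +0.542789)
rvec = θ·k = (+0.140144, +0.492137, +0.330702)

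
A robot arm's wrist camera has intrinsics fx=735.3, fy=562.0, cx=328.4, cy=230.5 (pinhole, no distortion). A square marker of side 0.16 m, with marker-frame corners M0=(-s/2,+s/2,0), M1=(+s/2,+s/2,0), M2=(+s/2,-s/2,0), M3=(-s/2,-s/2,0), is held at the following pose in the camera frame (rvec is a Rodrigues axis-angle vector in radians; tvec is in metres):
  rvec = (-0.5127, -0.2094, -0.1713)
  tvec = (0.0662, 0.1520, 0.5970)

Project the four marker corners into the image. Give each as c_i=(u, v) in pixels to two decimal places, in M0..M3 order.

Intrinsics K: fx=735.3, fy=562.0, cx=328.4, cy=230.5
Marker side s = 0.16 m; corners in marker frame (Z=0):
  M0 = (-0.0800, +0.0800, 0)
  M1 = (+0.0800, +0.0800, 0)
  M2 = (+0.0800, -0.0800, 0)
  M3 = (-0.0800, -0.0800, 0)
rvec = (-0.5127, -0.2094, -0.1713), |rvec| = θ = 0.57970 rad = 33.214°
Rodrigues: sinθ=0.54777, 1−cosθ=0.16337; R = I + sinθ·[k]× + (1−cosθ)·[k]×²:
    [+0.96442 +0.21406 -0.15517]
    [-0.10967 +0.85794 +0.50190]
    [+0.24056 -0.46702 +0.85089]
t = (0.0662, 0.1520, 0.5970) m
M0: Pc = R·M0+t = (+0.00617, +0.22941, +0.54039); u = 735.3·(+0.00617)/0.54039 + 328.4 = 336.7972, v = 562.0·(+0.22941)/0.54039 + 230.5 = 469.0820
M1: Pc = R·M1+t = (+0.16048, +0.21186, +0.57888); u = 735.3·(+0.16048)/0.57888 + 328.4 = 532.2400, v = 562.0·(+0.21186)/0.57888 + 230.5 = 436.1827
M2: Pc = R·M2+t = (+0.12623, +0.07459, +0.65361); u = 735.3·(+0.12623)/0.65361 + 328.4 = 470.4057, v = 562.0·(+0.07459)/0.65361 + 230.5 = 294.6364
M3: Pc = R·M3+t = (-0.02808, +0.09214, +0.61512); u = 735.3·(-0.02808)/0.61512 + 328.4 = 294.8359, v = 562.0·(+0.09214)/0.61512 + 230.5 = 314.6819

c0=(336.80, 469.08) c1=(532.24, 436.18) c2=(470.41, 294.64) c3=(294.84, 314.68)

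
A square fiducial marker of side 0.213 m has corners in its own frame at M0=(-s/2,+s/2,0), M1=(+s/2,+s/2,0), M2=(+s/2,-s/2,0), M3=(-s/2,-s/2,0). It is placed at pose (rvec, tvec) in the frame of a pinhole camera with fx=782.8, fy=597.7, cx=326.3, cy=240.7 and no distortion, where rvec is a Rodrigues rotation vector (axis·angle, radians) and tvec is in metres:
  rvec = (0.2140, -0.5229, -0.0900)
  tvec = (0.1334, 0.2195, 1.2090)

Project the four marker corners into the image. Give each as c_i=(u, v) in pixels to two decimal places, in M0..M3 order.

c0=(355.96, 411.76) c1=(465.58, 384.15) c2=(466.85, 289.48) c3=(352.70, 309.61)

Intrinsics K: fx=782.8, fy=597.7, cx=326.3, cy=240.7
Marker side s = 0.213 m; corners in marker frame (Z=0):
  M0 = (-0.1065, +0.1065, 0)
  M1 = (+0.1065, +0.1065, 0)
  M2 = (+0.1065, -0.1065, 0)
  M3 = (-0.1065, -0.1065, 0)
rvec = (0.2140, -0.5229, -0.0900), |rvec| = θ = 0.57212 rad = 32.780°
Rodrigues: sinθ=0.54142, 1−cosθ=0.15924; R = I + sinθ·[k]× + (1−cosθ)·[k]×²:
    [+0.86304 +0.03073 -0.50421]
    [-0.13961 +0.97378 -0.17962]
    [+0.48547 +0.22541 +0.84470]
t = (0.1334, 0.2195, 1.2090) m
M0: Pc = R·M0+t = (+0.04476, +0.33808, +1.18130); u = 782.8·(+0.04476)/1.18130 + 326.3 = 355.9601, v = 597.7·(+0.33808)/1.18130 + 240.7 = 411.7551
M1: Pc = R·M1+t = (+0.22859, +0.30834, +1.28471); u = 782.8·(+0.22859)/1.28471 + 326.3 = 465.5823, v = 597.7·(+0.30834)/1.28471 + 240.7 = 384.1521
M2: Pc = R·M2+t = (+0.22204, +0.10092, +1.23670); u = 782.8·(+0.22204)/1.23670 + 326.3 = 466.8466, v = 597.7·(+0.10092)/1.23670 + 240.7 = 289.4770
M3: Pc = R·M3+t = (+0.03821, +0.13066, +1.13329); u = 782.8·(+0.03821)/1.13329 + 326.3 = 352.6956, v = 597.7·(+0.13066)/1.13329 + 240.7 = 309.6109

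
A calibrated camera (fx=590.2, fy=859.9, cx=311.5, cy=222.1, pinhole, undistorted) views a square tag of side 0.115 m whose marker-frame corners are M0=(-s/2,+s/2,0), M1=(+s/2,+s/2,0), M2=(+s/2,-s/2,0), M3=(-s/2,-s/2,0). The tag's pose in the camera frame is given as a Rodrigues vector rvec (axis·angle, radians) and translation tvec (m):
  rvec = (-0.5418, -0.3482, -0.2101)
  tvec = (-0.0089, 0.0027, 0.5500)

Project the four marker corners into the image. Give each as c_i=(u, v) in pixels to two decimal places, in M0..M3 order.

Intrinsics K: fx=590.2, fy=859.9, cx=311.5, cy=222.1
Marker side s = 0.115 m; corners in marker frame (Z=0):
  M0 = (-0.0575, +0.0575, 0)
  M1 = (+0.0575, +0.0575, 0)
  M2 = (+0.0575, -0.0575, 0)
  M3 = (-0.0575, -0.0575, 0)
rvec = (-0.5418, -0.3482, -0.2101), |rvec| = θ = 0.67745 rad = 38.815°
Rodrigues: sinθ=0.62680, 1−cosθ=0.22082; R = I + sinθ·[k]× + (1−cosθ)·[k]×²:
    [+0.92042 +0.28517 -0.26740]
    [-0.10362 +0.83751 +0.53650]
    [+0.37694 -0.46610 +0.80042]
t = (-0.0089, 0.0027, 0.5500) m
M0: Pc = R·M0+t = (-0.04543, +0.05682, +0.50153); u = 590.2·(-0.04543)/0.50153 + 311.5 = 258.0410, v = 859.9·(+0.05682)/0.50153 + 222.1 = 319.5137
M1: Pc = R·M1+t = (+0.06042, +0.04490, +0.54487); u = 590.2·(+0.06042)/0.54487 + 311.5 = 376.9478, v = 859.9·(+0.04490)/0.54487 + 222.1 = 292.9579
M2: Pc = R·M2+t = (+0.02763, -0.05142, +0.59847); u = 590.2·(+0.02763)/0.59847 + 311.5 = 338.7450, v = 859.9·(-0.05142)/0.59847 + 222.1 = 148.2256
M3: Pc = R·M3+t = (-0.07822, -0.03950, +0.55513); u = 590.2·(-0.07822)/0.55513 + 311.5 = 228.3364, v = 859.9·(-0.03950)/0.55513 + 222.1 = 160.9155

c0=(258.04, 319.51) c1=(376.95, 292.96) c2=(338.75, 148.23) c3=(228.34, 160.92)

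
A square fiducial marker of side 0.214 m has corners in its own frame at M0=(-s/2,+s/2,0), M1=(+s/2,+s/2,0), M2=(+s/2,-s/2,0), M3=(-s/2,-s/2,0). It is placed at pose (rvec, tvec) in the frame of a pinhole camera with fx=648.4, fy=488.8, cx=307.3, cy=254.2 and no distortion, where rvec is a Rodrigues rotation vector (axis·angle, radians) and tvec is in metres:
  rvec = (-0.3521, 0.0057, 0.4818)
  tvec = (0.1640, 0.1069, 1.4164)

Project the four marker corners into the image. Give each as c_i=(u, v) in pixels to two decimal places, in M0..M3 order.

Intrinsics K: fx=648.4, fy=488.8, cx=307.3, cy=254.2
Marker side s = 0.214 m; corners in marker frame (Z=0):
  M0 = (-0.1070, +0.1070, 0)
  M1 = (+0.1070, +0.1070, 0)
  M2 = (+0.1070, -0.1070, 0)
  M3 = (-0.1070, -0.1070, 0)
rvec = (-0.3521, 0.0057, 0.4818), |rvec| = θ = 0.59677 rad = 34.193°
Rodrigues: sinθ=0.56198, 1−cosθ=0.17285; R = I + sinθ·[k]× + (1−cosθ)·[k]×²:
    [+0.88732 -0.45468 -0.07697]
    [+0.45273 +0.82717 +0.33290]
    [-0.08770 -0.33024 +0.93981]
t = (0.1640, 0.1069, 1.4164) m
M0: Pc = R·M0+t = (+0.02041, +0.14696, +1.39045); u = 648.4·(+0.02041)/1.39045 + 307.3 = 316.8156, v = 488.8·(+0.14696)/1.39045 + 254.2 = 305.8641
M1: Pc = R·M1+t = (+0.21029, +0.24385, +1.37168); u = 648.4·(+0.21029)/1.37168 + 307.3 = 406.7063, v = 488.8·(+0.24385)/1.37168 + 254.2 = 341.0961
M2: Pc = R·M2+t = (+0.30759, +0.06684, +1.44235); u = 648.4·(+0.30759)/1.44235 + 307.3 = 445.5771, v = 488.8·(+0.06684)/1.44235 + 254.2 = 276.8499
M3: Pc = R·M3+t = (+0.11771, -0.03005, +1.46112); u = 648.4·(+0.11771)/1.46112 + 307.3 = 359.5349, v = 488.8·(-0.03005)/1.46112 + 254.2 = 244.1473

c0=(316.82, 305.86) c1=(406.71, 341.10) c2=(445.58, 276.85) c3=(359.53, 244.15)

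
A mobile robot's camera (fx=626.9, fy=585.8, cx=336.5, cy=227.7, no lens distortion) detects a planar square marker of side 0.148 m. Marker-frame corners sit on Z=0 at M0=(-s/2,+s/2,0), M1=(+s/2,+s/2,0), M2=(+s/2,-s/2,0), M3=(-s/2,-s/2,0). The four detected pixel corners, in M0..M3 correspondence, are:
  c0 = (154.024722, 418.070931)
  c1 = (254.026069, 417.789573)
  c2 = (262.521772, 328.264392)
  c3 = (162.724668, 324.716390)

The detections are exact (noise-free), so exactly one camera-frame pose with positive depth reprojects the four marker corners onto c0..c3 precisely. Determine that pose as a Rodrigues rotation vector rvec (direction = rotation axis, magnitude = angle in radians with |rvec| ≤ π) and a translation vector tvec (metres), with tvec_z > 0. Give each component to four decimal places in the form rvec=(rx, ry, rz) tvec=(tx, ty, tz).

Intrinsics K: fx=626.9, fy=585.8, cx=336.5, cy=227.7
Marker side s = 0.148 m; corners in marker frame (Z=0):
  M0 = (-0.0740, +0.0740, 0)
  M1 = (+0.0740, +0.0740, 0)
  M2 = (+0.0740, -0.0740, 0)
  M3 = (-0.0740, -0.0740, 0)
Detected image corners:
  c0 = (154.024722, 418.070931) px
  c1 = (254.026069, 417.789573) px
  c2 = (262.521772, 328.264392) px
  c3 = (162.724668, 324.716390) px
Planar DLT: solve 8×8 A·h = b for H (H[2,2]=1):
  H  [+733.90412 -55.88680 +209.36617]
  H  [+116.27750 +621.48291 +372.26301]
  H  [+0.28277 +0.01052 +1.00000]
B = K⁻¹H; ‖b₁‖=1.061118, ‖b₂‖=1.061118; λ = 2/(‖b₁‖+‖b₂‖) = 0.942402, sign → tz>0 ⇒ λ=+0.942402
r₁ = λ·B[:,0] = (+0.96022,+0.08348,+0.26649); r₂ = λ·B[:,1] = (-0.08934,+0.99595,+0.00992)
r₃ = r₁×r₂ = (-0.26458,-0.03333,+0.96379); SVD([r₁ r₂ r₃]) → R = UVᵀ:
  R  [+0.96022 -0.08934 -0.26458]
  R  [+0.08348 +0.99595 -0.03333]
  R  [+0.26649 +0.00992 +0.96379]
t = (-0.19112, +0.23256, +0.94240) m
tr R = 2.919956; θ = arccos((tr R − 1)/2) = 0.283872 rad = 16.265°
axis k = ((R−Rᵀ)₃₂, (R−Rᵀ)₁₃, (R−Rᵀ)₂₁) / (2 sinθ) = (+0.077204, -0.948082, +0.308513)
rvec = θ·k = (+0.021916, -0.269134, +0.087578)

rvec=(0.0219, -0.2691, 0.0876) tvec=(-0.1911, 0.2326, 0.9424)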